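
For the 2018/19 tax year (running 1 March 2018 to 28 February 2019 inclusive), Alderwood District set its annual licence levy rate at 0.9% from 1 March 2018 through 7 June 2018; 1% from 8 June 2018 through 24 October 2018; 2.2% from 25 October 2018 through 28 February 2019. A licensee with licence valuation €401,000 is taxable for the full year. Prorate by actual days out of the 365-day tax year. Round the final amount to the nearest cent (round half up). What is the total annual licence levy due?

1 March – 7 June 2018: 99 days at 0.9% → €401,000 × 0.9% × 99/365 = €978.8795
8 June – 24 October 2018: 139 days at 1% → €401,000 × 1% × 139/365 = €1,527.0959
25 October 2018 – 28 February 2019: 127 days at 2.2% → €401,000 × 2.2% × 127/365 = €3,069.5726
Total = €5,575.5479

€5,575.55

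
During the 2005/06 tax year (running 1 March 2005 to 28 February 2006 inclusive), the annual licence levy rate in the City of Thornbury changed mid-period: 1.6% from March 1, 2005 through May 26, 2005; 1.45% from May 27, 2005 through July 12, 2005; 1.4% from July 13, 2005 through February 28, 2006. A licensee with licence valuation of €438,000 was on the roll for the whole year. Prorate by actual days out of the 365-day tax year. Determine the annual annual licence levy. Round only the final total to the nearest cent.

March 1 – May 26, 2005: 87 days at 1.6% → €438,000 × 1.6% × 87/365 = €1,670.4000
May 27 – July 12, 2005: 47 days at 1.45% → €438,000 × 1.45% × 47/365 = €817.8000
July 13, 2005 – February 28, 2006: 231 days at 1.4% → €438,000 × 1.4% × 231/365 = €3,880.8000
Total = €6,369.0000

€6,369.00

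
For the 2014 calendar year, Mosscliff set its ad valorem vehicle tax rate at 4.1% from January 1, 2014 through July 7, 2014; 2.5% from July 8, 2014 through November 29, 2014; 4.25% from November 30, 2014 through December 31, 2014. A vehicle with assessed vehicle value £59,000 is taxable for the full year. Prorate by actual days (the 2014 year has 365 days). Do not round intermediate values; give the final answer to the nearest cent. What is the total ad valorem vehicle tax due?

January 1 – July 7, 2014: 188 days at 4.1% → £59,000 × 4.1% × 188/365 = £1,245.9507
July 8 – November 29, 2014: 145 days at 2.5% → £59,000 × 2.5% × 145/365 = £585.9589
November 30 – December 31, 2014: 32 days at 4.25% → £59,000 × 4.25% × 32/365 = £219.8356
Total = £2,051.7452

£2,051.75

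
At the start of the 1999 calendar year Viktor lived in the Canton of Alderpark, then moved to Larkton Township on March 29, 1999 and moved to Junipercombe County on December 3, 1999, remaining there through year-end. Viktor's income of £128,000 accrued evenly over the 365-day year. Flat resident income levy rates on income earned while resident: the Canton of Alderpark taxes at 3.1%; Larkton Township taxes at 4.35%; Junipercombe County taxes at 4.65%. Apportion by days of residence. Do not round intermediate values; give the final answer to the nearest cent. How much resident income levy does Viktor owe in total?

The Canton of Alderpark, January 1 – March 28, 1999: 87 days → £128,000 × 3.1% × 87/365 = £945.7973
Larkton Township, March 29 – December 2, 1999: 249 days → £128,000 × 4.35% × 249/365 = £3,798.4438
Junipercombe County, December 3 – December 31, 1999: 29 days → £128,000 × 4.65% × 29/365 = £472.8986
Total = £5,217.1397

£5,217.14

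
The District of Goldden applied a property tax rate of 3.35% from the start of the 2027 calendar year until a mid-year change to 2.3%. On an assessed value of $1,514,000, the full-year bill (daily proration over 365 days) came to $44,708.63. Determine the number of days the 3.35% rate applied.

Let d = days at the first rate; then 365 − d days at the second rate.
$1,514,000 × [3.35%·d + 2.3%·(365−d)] / 365 = $44,708.63
Solving gives d = 227, so the new rate took effect on August 16, 2027.

227 days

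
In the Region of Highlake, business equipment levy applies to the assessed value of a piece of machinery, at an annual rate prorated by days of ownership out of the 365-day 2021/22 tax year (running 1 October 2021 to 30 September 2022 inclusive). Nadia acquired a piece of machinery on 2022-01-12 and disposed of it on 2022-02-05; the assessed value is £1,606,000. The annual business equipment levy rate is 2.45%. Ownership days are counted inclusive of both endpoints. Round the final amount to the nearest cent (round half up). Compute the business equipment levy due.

Days held (2022-01-12 to 2022-02-05): 25 out of 365
Tax = £1,606,000 × 2.45% × 25/365 = £2,695.0000

£2,695.00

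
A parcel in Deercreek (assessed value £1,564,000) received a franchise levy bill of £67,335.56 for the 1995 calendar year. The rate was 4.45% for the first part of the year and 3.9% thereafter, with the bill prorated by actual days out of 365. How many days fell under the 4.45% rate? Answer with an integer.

269 days

Let d = days at the first rate; then 365 − d days at the second rate.
£1,564,000 × [4.45%·d + 3.9%·(365−d)] / 365 = £67,335.56
Solving gives d = 269, so the new rate took effect on 27 September 1995.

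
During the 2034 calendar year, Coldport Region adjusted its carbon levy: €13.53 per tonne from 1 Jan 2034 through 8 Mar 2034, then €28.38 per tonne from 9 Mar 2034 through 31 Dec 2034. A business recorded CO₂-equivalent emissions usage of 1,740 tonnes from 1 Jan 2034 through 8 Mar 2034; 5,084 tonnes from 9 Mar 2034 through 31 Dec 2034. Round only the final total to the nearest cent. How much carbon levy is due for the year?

€167,826.12

1 Jan – 8 Mar 2034: 1,740 tonnes at €13.53/tonne → €23,542.20
9 Mar – 31 Dec 2034: 5,084 tonnes at €28.38/tonne → €144,283.92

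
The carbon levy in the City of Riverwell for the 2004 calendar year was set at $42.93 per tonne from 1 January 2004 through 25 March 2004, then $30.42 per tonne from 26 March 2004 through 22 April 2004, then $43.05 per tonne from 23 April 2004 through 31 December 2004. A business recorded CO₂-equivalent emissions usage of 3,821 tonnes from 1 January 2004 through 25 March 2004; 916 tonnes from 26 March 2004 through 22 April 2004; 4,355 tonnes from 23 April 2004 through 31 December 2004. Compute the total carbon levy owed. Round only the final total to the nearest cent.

1 January – 25 March 2004: 3,821 tonnes at $42.93/tonne → $164035.53
26 March – 22 April 2004: 916 tonnes at $30.42/tonne → $27864.72
23 April – 31 December 2004: 4,355 tonnes at $43.05/tonne → $187482.75

$379383.00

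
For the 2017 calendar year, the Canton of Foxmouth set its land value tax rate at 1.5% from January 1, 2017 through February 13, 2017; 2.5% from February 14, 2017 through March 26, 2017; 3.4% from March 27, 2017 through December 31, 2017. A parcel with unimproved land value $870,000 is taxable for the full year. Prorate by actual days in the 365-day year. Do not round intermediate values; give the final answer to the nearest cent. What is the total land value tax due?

$26,707.81

January 1 – February 13, 2017: 44 days at 1.5% → $870,000 × 1.5% × 44/365 = $1,573.1507
February 14 – March 26, 2017: 41 days at 2.5% → $870,000 × 2.5% × 41/365 = $2,443.1507
March 27 – December 31, 2017: 280 days at 3.4% → $870,000 × 3.4% × 280/365 = $22,691.5068
Total = $26,707.8082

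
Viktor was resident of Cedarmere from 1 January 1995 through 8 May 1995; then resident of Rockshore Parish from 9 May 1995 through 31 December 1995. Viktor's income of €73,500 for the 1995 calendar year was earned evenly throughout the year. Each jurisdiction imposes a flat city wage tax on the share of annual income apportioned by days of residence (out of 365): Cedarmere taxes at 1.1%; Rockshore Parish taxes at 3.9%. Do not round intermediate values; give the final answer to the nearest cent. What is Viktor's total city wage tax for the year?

€2,144.79

Cedarmere, 1 January – 8 May 1995: 128 days → €73,500 × 1.1% × 128/365 = €283.5288
Rockshore Parish, 9 May – 31 December 1995: 237 days → €73,500 × 3.9% × 237/365 = €1,861.2616
Total = €2,144.7904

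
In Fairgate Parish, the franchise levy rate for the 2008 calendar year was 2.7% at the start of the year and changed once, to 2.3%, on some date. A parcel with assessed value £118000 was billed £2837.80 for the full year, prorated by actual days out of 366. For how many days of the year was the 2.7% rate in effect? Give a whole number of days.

96 days

Let d = days at the first rate; then 366 − d days at the second rate.
£118000 × [2.7%·d + 2.3%·(366−d)] / 366 = £2837.80
Solving gives d = 96, so the new rate took effect on 6 Apr 2008.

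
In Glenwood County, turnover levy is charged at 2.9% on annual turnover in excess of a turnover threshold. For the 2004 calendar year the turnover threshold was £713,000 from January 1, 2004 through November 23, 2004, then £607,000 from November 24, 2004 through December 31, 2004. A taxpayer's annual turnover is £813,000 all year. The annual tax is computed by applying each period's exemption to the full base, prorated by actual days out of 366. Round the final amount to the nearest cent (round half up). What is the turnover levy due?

£3,219.16

January 1 – November 23, 2004: 328 days, exemption £713,000 → (£813,000 − £713,000) × 2.9% × 328/366 = £2,598.9071
November 24 – December 31, 2004: 38 days, exemption £607,000 → (£813,000 − £607,000) × 2.9% × 38/366 = £620.2514
Total = £3,219.1585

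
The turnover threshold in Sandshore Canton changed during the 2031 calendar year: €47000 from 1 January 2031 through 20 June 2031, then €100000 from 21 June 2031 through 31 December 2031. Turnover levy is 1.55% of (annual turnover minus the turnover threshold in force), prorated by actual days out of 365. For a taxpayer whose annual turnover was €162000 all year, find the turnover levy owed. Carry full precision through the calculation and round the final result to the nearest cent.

€1345.87

1 January – 20 June 2031: 171 days, exemption €47000 → (€162000 − €47000) × 1.55% × 171/365 = €835.0890
21 June – 31 December 2031: 194 days, exemption €100000 → (€162000 − €100000) × 1.55% × 194/365 = €510.7781
Total = €1345.8671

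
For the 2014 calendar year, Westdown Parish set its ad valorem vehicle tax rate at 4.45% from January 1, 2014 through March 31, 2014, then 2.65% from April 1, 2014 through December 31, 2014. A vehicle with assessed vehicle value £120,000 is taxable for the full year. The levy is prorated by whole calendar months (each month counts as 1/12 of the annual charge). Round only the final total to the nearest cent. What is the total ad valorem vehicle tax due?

£3,720.00

January 1 – March 31, 2014: 3 months at 4.45% → £120,000 × 4.45% × 3/12 = £1,335.0000
April 1 – December 31, 2014: 9 months at 2.65% → £120,000 × 2.65% × 9/12 = £2,385.0000
Total = £3,720.0000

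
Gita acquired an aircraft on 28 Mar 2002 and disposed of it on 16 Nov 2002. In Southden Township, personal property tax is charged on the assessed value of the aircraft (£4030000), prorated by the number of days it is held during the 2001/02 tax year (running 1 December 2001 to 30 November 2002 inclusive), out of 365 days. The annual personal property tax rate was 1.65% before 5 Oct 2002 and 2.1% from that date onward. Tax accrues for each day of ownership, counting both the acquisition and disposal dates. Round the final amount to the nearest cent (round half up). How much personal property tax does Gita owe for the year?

£44766.12

28 Mar – 4 Oct 2002: 191 days at 1.65% → £4030000 × 1.65% × 191/365 = £34796.0137
5 Oct – 16 Nov 2002: 43 days at 2.1% → £4030000 × 2.1% × 43/365 = £9970.1096
Total = £44766.1233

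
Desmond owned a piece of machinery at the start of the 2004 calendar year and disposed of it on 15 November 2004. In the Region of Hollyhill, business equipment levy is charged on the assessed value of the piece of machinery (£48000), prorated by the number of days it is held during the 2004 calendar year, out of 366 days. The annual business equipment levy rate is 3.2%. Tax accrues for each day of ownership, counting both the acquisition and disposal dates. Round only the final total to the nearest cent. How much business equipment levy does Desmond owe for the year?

£1342.95

Days held (1 January – 15 November 2004): 320 out of 366
Tax = £48000 × 3.2% × 320/366 = £1342.9508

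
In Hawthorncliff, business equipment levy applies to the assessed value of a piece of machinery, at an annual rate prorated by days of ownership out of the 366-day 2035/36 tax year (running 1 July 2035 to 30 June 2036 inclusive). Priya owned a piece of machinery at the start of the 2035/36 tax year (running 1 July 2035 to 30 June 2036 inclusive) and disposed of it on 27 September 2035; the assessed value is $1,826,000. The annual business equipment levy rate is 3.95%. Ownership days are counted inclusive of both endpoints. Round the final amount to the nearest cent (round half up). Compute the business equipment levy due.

Days held (1 July – 27 September 2035): 89 out of 366
Tax = $1,826,000 × 3.95% × 89/366 = $17,539.0792

$17,539.08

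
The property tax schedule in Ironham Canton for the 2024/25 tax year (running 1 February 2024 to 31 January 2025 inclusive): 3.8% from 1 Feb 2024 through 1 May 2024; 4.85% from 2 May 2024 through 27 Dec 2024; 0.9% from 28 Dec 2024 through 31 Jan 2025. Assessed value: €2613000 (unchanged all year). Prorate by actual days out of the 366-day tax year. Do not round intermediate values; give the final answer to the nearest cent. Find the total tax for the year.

€110038.71

1 Feb – 1 May 2024: 91 days at 3.8% → €2613000 × 3.8% × 91/366 = €24687.8525
2 May – 27 Dec 2024: 240 days at 4.85% → €2613000 × 4.85% × 240/366 = €83101.9672
28 Dec 2024 – 31 Jan 2025: 35 days at 0.9% → €2613000 × 0.9% × 35/366 = €2248.8934
Total = €110038.7131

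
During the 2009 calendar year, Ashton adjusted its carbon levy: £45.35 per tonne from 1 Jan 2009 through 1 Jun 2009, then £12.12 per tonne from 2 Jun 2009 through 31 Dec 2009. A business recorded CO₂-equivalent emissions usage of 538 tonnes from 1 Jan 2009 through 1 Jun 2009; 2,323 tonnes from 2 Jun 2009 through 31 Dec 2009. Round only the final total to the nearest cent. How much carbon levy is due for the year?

£52,553.06

1 Jan – 1 Jun 2009: 538 tonnes at £45.35/tonne → £24,398.30
2 Jun – 31 Dec 2009: 2,323 tonnes at £12.12/tonne → £28,154.76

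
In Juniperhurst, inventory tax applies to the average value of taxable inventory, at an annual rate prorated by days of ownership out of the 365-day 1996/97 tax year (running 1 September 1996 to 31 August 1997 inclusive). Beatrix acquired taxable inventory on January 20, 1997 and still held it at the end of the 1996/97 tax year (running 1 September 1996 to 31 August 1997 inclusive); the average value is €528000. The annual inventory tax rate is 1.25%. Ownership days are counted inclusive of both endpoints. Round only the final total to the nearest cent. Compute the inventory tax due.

Days held (January 20 – August 31, 1997): 224 out of 365
Tax = €528000 × 1.25% × 224/365 = €4050.4110

€4050.41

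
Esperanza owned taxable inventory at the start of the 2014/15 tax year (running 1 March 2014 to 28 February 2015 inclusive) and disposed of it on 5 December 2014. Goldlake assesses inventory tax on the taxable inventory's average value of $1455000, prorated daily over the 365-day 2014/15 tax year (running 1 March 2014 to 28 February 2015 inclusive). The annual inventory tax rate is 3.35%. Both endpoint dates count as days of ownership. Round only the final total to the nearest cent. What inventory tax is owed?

Days held (1 March – 5 December 2014): 280 out of 365
Tax = $1455000 × 3.35% × 280/365 = $37391.5068

$37391.51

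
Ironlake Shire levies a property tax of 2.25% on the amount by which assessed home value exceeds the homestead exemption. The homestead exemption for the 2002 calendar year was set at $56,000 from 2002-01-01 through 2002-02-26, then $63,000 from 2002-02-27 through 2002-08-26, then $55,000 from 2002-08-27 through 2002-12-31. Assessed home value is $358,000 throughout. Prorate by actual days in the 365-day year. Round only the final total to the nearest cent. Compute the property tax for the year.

2002-01-01 to 2002-02-26: 57 days, exemption $56,000 → ($358,000 − $56,000) × 2.25% × 57/365 = $1,061.1370
2002-02-27 to 2002-08-26: 181 days, exemption $63,000 → ($358,000 − $63,000) × 2.25% × 181/365 = $3,291.4726
2002-08-27 to 2002-12-31: 127 days, exemption $55,000 → ($358,000 − $55,000) × 2.25% × 127/365 = $2,372.1164
Total = $6,724.7260

$6,724.73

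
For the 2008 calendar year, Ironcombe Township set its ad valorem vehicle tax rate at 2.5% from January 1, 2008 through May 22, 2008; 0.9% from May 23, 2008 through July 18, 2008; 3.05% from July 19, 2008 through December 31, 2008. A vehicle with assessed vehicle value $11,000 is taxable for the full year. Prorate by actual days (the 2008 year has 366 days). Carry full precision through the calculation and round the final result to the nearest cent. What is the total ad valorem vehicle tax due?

$275.03

January 1 – May 22, 2008: 143 days at 2.5% → $11,000 × 2.5% × 143/366 = $107.4454
May 23 – July 18, 2008: 57 days at 0.9% → $11,000 × 0.9% × 57/366 = $15.4180
July 19 – December 31, 2008: 166 days at 3.05% → $11,000 × 3.05% × 166/366 = $152.1667
Total = $275.0301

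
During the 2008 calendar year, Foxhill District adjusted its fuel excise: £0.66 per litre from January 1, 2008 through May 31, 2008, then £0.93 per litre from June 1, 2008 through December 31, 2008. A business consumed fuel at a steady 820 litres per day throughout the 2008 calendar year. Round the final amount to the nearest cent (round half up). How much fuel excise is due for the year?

£245458.80

January 1 – May 31, 2008: 152 days × 820 litres/day = 124,640 litres at £0.66/litre → £82262.40
June 1 – December 31, 2008: 214 days × 820 litres/day = 175,480 litres at £0.93/litre → £163196.40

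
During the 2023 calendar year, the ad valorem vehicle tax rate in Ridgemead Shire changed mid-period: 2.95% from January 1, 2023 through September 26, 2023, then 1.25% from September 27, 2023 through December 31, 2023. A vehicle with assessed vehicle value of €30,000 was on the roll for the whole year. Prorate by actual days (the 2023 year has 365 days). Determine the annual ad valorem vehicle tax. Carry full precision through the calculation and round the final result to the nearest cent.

€750.86

January 1 – September 26, 2023: 269 days at 2.95% → €30,000 × 2.95% × 269/365 = €652.2329
September 27 – December 31, 2023: 96 days at 1.25% → €30,000 × 1.25% × 96/365 = €98.6301
Total = €750.8630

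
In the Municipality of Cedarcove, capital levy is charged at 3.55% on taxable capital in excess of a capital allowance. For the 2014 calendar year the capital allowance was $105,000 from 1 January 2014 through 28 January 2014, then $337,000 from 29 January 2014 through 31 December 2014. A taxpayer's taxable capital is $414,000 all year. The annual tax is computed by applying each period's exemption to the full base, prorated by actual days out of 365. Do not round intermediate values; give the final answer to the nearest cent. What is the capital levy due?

$3,365.30

1 January – 28 January 2014: 28 days, exemption $105,000 → ($414,000 − $105,000) × 3.55% × 28/365 = $841.4959
29 January – 31 December 2014: 337 days, exemption $337,000 → ($414,000 − $337,000) × 3.55% × 337/365 = $2,523.8068
Total = $3,365.3027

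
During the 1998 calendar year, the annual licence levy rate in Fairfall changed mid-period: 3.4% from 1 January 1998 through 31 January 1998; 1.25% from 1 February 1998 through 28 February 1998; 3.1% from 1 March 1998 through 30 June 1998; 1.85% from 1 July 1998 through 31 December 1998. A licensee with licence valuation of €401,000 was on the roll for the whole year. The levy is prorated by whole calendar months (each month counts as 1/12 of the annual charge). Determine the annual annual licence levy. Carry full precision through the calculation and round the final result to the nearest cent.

1 January – 31 January 1998: 1 month at 3.4% → €401,000 × 3.4% × 1/12 = €1,136.1667
1 February – 28 February 1998: 1 month at 1.25% → €401,000 × 1.25% × 1/12 = €417.7083
1 March – 30 June 1998: 4 months at 3.1% → €401,000 × 3.1% × 4/12 = €4,143.6667
1 July – 31 December 1998: 6 months at 1.85% → €401,000 × 1.85% × 6/12 = €3,709.2500
Total = €9,406.7917

€9,406.79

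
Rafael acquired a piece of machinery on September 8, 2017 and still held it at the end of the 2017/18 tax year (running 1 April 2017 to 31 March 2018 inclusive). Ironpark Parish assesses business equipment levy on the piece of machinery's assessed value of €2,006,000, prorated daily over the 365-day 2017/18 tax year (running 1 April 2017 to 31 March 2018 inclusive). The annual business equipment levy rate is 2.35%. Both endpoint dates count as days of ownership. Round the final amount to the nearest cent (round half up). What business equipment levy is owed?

€26,476.45

Days held (September 8, 2017 – March 31, 2018): 205 out of 365
Tax = €2,006,000 × 2.35% × 205/365 = €26,476.4521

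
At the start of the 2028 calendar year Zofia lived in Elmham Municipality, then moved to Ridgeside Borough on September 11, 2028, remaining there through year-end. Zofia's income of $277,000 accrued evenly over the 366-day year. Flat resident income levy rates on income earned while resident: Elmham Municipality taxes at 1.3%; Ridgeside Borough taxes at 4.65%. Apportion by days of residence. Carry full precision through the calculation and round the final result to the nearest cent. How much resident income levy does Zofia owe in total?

$6,440.63

Elmham Municipality, January 1 – September 10, 2028: 254 days → $277,000 × 1.3% × 254/366 = $2,499.0546
Ridgeside Borough, September 11 – December 31, 2028: 112 days → $277,000 × 4.65% × 112/366 = $3,941.5738
Total = $6,440.6284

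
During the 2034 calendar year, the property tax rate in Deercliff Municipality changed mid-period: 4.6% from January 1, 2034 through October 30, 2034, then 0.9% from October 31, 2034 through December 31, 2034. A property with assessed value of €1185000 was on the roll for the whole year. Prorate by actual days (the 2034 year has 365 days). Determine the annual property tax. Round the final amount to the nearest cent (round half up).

January 1 – October 30, 2034: 303 days at 4.6% → €1185000 × 4.6% × 303/365 = €45250.7671
October 31 – December 31, 2034: 62 days at 0.9% → €1185000 × 0.9% × 62/365 = €1811.5890
Total = €47062.3562

€47062.36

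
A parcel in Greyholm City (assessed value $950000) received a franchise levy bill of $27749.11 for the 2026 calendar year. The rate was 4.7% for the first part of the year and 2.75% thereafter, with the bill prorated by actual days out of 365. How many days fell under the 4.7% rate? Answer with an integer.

32 days

Let d = days at the first rate; then 365 − d days at the second rate.
$950000 × [4.7%·d + 2.75%·(365−d)] / 365 = $27749.11
Solving gives d = 32, so the new rate took effect on 2 Feb 2026.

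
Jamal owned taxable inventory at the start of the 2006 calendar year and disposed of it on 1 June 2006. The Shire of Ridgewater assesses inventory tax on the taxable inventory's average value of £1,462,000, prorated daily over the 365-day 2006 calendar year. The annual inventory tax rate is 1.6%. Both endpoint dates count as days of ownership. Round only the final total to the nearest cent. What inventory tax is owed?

£9,741.33

Days held (1 January – 1 June 2006): 152 out of 365
Tax = £1,462,000 × 1.6% × 152/365 = £9,741.3260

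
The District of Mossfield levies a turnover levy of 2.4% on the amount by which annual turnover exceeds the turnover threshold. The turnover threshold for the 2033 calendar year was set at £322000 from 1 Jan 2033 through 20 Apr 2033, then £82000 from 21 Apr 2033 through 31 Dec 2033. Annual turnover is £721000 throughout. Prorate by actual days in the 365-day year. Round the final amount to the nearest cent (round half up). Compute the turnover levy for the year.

£13600.11

1 Jan – 20 Apr 2033: 110 days, exemption £322000 → (£721000 − £322000) × 2.4% × 110/365 = £2885.9178
21 Apr – 31 Dec 2033: 255 days, exemption £82000 → (£721000 − £82000) × 2.4% × 255/365 = £10714.1918
Total = £13600.1096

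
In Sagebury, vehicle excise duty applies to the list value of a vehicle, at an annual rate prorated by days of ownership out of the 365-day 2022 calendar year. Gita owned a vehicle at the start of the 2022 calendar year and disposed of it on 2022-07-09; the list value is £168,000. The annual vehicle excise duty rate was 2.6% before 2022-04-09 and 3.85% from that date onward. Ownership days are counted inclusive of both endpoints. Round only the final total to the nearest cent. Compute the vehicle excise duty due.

2022-01-01 to 2022-04-08: 98 days at 2.6% → £168,000 × 2.6% × 98/365 = £1,172.7781
2022-04-09 to 2022-07-09: 92 days at 3.85% → £168,000 × 3.85% × 92/365 = £1,630.2904
Total = £2,803.0685

£2,803.07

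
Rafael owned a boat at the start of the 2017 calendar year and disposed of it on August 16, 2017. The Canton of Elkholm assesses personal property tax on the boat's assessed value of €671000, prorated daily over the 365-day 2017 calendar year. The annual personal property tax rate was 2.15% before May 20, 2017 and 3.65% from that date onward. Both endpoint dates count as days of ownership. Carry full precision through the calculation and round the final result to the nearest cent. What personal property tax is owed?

€11465.83

January 1 – May 19, 2017: 139 days at 2.15% → €671000 × 2.15% × 139/365 = €5493.9274
May 20 – August 16, 2017: 89 days at 3.65% → €671000 × 3.65% × 89/365 = €5971.9000
Total = €11465.8274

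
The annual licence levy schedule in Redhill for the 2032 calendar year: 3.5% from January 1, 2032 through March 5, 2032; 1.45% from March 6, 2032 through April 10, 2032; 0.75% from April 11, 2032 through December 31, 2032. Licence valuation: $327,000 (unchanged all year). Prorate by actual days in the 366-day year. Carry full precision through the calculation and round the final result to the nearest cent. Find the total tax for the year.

January 1 – March 5, 2032: 65 days at 3.5% → $327,000 × 3.5% × 65/366 = $2,032.5820
March 6 – April 10, 2032: 36 days at 1.45% → $327,000 × 1.45% × 36/366 = $466.3770
April 11 – December 31, 2032: 265 days at 0.75% → $327,000 × 0.75% × 265/366 = $1,775.7172
Total = $4,274.6762

$4,274.68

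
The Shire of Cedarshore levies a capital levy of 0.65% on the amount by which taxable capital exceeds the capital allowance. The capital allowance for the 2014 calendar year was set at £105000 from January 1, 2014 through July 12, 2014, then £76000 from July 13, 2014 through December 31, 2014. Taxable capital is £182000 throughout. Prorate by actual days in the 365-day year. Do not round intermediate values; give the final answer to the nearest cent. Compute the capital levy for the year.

£589.33

January 1 – July 12, 2014: 193 days, exemption £105000 → (£182000 − £105000) × 0.65% × 193/365 = £264.6479
July 13 – December 31, 2014: 172 days, exemption £76000 → (£182000 − £76000) × 0.65% × 172/365 = £324.6795
Total = £589.3274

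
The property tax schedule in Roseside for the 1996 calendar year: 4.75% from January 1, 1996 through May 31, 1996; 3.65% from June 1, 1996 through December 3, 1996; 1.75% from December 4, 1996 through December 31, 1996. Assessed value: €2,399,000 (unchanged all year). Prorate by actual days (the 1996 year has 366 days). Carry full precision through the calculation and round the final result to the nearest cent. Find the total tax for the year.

€95,035.80

January 1 – May 31, 1996: 152 days at 4.75% → €2,399,000 × 4.75% × 152/366 = €47,324.5355
June 1 – December 3, 1996: 186 days at 3.65% → €2,399,000 × 3.65% × 186/366 = €44,499.4836
December 4 – December 31, 1996: 28 days at 1.75% → €2,399,000 × 1.75% × 28/366 = €3,211.7760
Total = €95,035.7951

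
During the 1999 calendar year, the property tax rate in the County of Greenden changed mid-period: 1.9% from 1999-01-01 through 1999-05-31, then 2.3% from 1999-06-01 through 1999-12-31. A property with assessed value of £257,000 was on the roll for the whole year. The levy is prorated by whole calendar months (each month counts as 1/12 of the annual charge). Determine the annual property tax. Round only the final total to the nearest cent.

1999-01-01 to 1999-05-31: 5 months at 1.9% → £257,000 × 1.9% × 5/12 = £2,034.5833
1999-06-01 to 1999-12-31: 7 months at 2.3% → £257,000 × 2.3% × 7/12 = £3,448.0833
Total = £5,482.6667

£5,482.67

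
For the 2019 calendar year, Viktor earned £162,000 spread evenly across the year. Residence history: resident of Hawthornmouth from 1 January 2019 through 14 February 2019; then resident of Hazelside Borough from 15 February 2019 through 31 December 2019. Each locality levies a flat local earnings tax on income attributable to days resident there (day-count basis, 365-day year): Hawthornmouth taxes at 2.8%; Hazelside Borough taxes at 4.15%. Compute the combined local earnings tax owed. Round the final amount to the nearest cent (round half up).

Hawthornmouth, 1 January – 14 February 2019: 45 days → £162,000 × 2.8% × 45/365 = £559.2329
Hazelside Borough, 15 February – 31 December 2019: 320 days → £162,000 × 4.15% × 320/365 = £5,894.1370
Total = £6,453.3699

£6,453.37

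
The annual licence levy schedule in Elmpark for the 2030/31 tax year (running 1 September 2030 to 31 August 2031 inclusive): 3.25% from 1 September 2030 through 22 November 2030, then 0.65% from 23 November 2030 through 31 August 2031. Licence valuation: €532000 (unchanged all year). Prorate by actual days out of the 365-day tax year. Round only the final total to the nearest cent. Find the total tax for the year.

1 September – 22 November 2030: 83 days at 3.25% → €532000 × 3.25% × 83/365 = €3931.6986
23 November 2030 – 31 August 2031: 282 days at 0.65% → €532000 × 0.65% × 282/365 = €2671.6603
Total = €6603.3589

€6603.36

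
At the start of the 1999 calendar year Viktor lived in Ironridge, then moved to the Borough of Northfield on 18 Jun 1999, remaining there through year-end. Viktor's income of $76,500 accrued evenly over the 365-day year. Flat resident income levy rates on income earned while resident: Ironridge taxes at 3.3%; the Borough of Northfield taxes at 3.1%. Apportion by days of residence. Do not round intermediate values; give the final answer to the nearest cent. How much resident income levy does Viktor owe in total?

Ironridge, 1 Jan – 17 Jun 1999: 168 days → $76,500 × 3.3% × 168/365 = $1,161.9616
The Borough of Northfield, 18 Jun – 31 Dec 1999: 197 days → $76,500 × 3.1% × 197/365 = $1,279.9603
Total = $2,441.9219

$2,441.92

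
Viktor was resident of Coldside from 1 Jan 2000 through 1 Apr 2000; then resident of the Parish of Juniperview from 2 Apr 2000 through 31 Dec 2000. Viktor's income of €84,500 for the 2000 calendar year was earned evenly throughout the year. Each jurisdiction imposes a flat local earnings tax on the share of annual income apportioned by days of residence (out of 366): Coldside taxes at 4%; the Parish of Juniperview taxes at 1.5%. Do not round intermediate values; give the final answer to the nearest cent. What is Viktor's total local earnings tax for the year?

Coldside, 1 Jan – 1 Apr 2000: 92 days → €84,500 × 4% × 92/366 = €849.6175
The Parish of Juniperview, 2 Apr – 31 Dec 2000: 274 days → €84,500 × 1.5% × 274/366 = €948.8934
Total = €1,798.5109

€1,798.51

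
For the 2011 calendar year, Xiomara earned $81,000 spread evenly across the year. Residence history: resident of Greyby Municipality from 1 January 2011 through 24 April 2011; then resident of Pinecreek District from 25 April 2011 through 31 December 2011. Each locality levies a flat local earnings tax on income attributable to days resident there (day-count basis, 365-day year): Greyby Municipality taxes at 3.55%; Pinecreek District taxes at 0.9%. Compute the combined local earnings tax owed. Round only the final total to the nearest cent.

Greyby Municipality, 1 January – 24 April 2011: 114 days → $81,000 × 3.55% × 114/365 = $898.1014
Pinecreek District, 25 April – 31 December 2011: 251 days → $81,000 × 0.9% × 251/365 = $501.3123
Total = $1,399.4137

$1,399.41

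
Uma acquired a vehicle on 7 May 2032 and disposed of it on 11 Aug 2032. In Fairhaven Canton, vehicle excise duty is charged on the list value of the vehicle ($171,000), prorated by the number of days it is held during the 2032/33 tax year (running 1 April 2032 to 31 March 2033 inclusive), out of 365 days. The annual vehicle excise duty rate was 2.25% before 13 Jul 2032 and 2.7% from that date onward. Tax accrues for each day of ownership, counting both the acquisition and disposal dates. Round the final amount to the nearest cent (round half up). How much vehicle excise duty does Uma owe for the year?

7 May – 12 Jul 2032: 67 days at 2.25% → $171,000 × 2.25% × 67/365 = $706.2534
13 Jul – 11 Aug 2032: 30 days at 2.7% → $171,000 × 2.7% × 30/365 = $379.4795
Total = $1,085.7329

$1,085.73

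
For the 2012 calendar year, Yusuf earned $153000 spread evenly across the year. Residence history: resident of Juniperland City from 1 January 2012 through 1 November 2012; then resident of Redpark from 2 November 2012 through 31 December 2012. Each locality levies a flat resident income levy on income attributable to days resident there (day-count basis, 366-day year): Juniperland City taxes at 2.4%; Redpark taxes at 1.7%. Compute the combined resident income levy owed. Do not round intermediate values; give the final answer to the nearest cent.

Juniperland City, 1 January – 1 November 2012: 306 days → $153000 × 2.4% × 306/366 = $3070.0328
Redpark, 2 November – 31 December 2012: 60 days → $153000 × 1.7% × 60/366 = $426.3934
Total = $3496.4262

$3496.43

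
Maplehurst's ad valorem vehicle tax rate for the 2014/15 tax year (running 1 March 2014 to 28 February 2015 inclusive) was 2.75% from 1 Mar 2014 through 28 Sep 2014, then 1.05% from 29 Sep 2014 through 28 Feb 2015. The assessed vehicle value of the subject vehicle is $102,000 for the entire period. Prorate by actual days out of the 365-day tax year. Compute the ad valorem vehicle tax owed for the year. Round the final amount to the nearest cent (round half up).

1 Mar – 28 Sep 2014: 212 days at 2.75% → $102,000 × 2.75% × 212/365 = $1,629.2055
29 Sep 2014 – 28 Feb 2015: 153 days at 1.05% → $102,000 × 1.05% × 153/365 = $448.9397
Total = $2,078.1452

$2,078.15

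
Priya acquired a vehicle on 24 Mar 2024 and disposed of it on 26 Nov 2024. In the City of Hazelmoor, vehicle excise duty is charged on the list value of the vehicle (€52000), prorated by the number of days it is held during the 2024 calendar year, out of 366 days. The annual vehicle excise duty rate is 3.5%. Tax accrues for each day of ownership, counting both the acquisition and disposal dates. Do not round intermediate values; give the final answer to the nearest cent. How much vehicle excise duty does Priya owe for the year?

€1233.22

Days held (24 Mar – 26 Nov 2024): 248 out of 366
Tax = €52000 × 3.5% × 248/366 = €1233.2240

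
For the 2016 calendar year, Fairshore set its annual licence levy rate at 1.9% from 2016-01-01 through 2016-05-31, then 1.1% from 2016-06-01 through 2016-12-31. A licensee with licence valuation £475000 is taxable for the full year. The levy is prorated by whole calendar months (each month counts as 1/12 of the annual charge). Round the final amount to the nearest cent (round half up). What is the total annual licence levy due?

£6808.33

2016-01-01 to 2016-05-31: 5 months at 1.9% → £475000 × 1.9% × 5/12 = £3760.4167
2016-06-01 to 2016-12-31: 7 months at 1.1% → £475000 × 1.1% × 7/12 = £3047.9167
Total = £6808.3333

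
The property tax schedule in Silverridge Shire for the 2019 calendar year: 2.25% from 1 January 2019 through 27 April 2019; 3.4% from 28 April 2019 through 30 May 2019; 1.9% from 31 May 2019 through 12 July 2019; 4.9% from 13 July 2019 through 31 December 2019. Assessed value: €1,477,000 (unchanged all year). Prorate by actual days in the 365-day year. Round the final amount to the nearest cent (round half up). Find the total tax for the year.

€52,603.46

1 January – 27 April 2019: 117 days at 2.25% → €1,477,000 × 2.25% × 117/365 = €10,652.6096
28 April – 30 May 2019: 33 days at 3.4% → €1,477,000 × 3.4% × 33/365 = €4,540.2575
31 May – 12 July 2019: 43 days at 1.9% → €1,477,000 × 1.9% × 43/365 = €3,306.0521
13 July – 31 December 2019: 172 days at 4.9% → €1,477,000 × 4.9% × 172/365 = €34,104.5370
Total = €52,603.4562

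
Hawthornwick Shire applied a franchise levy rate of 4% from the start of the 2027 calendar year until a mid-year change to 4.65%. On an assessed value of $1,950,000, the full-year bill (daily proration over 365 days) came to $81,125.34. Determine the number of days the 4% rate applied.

Let d = days at the first rate; then 365 − d days at the second rate.
$1,950,000 × [4%·d + 4.65%·(365−d)] / 365 = $81,125.34
Solving gives d = 275, so the new rate took effect on October 3, 2027.

275 days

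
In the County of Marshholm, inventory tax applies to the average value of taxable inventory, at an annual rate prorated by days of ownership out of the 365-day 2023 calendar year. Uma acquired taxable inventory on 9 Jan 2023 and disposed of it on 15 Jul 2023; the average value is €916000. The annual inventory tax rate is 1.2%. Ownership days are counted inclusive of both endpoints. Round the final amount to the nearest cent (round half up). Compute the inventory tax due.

Days held (9 Jan – 15 Jul 2023): 188 out of 365
Tax = €916000 × 1.2% × 188/365 = €5661.6329

€5661.63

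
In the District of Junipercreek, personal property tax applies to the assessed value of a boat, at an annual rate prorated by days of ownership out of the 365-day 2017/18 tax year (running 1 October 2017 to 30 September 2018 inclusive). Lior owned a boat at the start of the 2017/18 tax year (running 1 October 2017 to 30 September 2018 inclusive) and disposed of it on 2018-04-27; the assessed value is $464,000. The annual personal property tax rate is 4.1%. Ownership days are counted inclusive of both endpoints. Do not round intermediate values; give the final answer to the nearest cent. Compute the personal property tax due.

$10,893.19

Days held (2017-10-01 to 2018-04-27): 209 out of 365
Tax = $464,000 × 4.1% × 209/365 = $10,893.1945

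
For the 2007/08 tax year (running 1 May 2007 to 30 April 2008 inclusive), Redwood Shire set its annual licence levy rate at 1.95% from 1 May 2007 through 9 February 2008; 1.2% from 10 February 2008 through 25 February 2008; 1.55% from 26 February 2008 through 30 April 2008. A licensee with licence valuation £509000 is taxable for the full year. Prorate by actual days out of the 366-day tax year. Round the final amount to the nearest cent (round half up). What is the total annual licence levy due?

£9397.03

1 May 2007 – 9 February 2008: 285 days at 1.95% → £509000 × 1.95% × 285/366 = £7728.8730
10 February – 25 February 2008: 16 days at 1.2% → £509000 × 1.2% × 16/366 = £267.0164
26 February – 30 April 2008: 65 days at 1.55% → £509000 × 1.55% × 65/366 = £1401.1407
Total = £9397.0301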